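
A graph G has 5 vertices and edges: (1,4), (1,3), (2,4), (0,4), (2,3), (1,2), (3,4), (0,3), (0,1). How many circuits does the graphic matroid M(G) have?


A circuit in a graphic matroid = edge set of a simple cycle.
G has 5 vertices and 9 edges.
Enumerating all minimal edge subsets forming cycles...
Total circuits found: 22.

22


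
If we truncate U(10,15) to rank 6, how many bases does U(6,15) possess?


Truncating U(10,15) to rank 6 gives U(6,15).
Bases of U(6,15) are all 6-element subsets of 15 elements.
Number of bases = C(15,6) = 5005.

5005


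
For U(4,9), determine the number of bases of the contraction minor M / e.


Contracting e from U(4,9) gives U(3,8).
Bases of U(3,8) = (8 choose 3) = 56.

56


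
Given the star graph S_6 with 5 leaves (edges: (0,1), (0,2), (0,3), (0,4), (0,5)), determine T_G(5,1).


A star on 6 vertices is a tree with 5 edges.
T(x,y) = x^(5) for any tree.
T(5,1) = 5^5 = 3125.

3125


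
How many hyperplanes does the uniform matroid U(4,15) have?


Hyperplanes of U(4,15) are flats of rank 3.
In a uniform matroid, these are exactly the (3)-element subsets.
Count = C(15,3) = (15 * 14 * 13) / (1 * 2 * 3) = 455.

455


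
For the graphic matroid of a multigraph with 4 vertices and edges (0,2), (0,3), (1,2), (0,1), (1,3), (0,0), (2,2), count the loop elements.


In a graphic matroid, a loop is a self-loop edge (u,u) with rank 0.
Examining all 7 edges for self-loops...
Self-loops found: (0,0), (2,2)
Number of loops = 2.

2


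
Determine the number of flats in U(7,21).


Flats of U(7,21): every subset of size < 7 is a flat, plus E itself.
Count = (21 choose 0) + (21 choose 1) + (21 choose 2) + (21 choose 3) + (21 choose 4) + (21 choose 5) + (21 choose 6) + 1
     = 1 + 21 + 210 + 1330 + 5985 + 20349 + 54264 + 1
     = 82161.

82161


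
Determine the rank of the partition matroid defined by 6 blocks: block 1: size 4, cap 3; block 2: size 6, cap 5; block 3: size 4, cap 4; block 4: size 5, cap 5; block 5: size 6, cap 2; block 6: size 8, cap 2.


Rank of a partition matroid = sum of min(|Si|, ci) for each block.
= min(4,3) + min(6,5) + min(4,4) + min(5,5) + min(6,2) + min(8,2)
= 3 + 5 + 4 + 5 + 2 + 2
= 21.

21


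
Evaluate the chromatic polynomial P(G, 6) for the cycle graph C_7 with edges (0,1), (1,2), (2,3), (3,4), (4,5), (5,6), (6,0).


P(C_7, k) = (k-1)^7 + (-1)^7*(k-1).
P(6) = (5)^7 - 5
= 78125 - 5 = 78120.

78120


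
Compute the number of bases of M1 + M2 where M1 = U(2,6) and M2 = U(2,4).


Bases of a direct sum M1 + M2: |B| = |B(M1)| * |B(M2)|.
|B(U(2,6))| = C(6,2) = 15.
|B(U(2,4))| = C(4,2) = 6.
Total bases = 15 * 6 = 90.

90


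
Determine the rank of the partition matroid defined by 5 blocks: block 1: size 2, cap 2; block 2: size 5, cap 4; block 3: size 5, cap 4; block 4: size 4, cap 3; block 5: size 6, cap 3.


Rank of a partition matroid = sum of min(|Si|, ci) for each block.
= min(2,2) + min(5,4) + min(5,4) + min(4,3) + min(6,3)
= 2 + 4 + 4 + 3 + 3
= 16.

16


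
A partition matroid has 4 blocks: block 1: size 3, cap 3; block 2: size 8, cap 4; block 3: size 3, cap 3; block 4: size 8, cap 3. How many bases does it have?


A basis picks exactly ci elements from block i.
Number of bases = product of C(|Si|, ci).
= C(3,3) * C(8,4) * C(3,3) * C(8,3)
= 1 * 70 * 1 * 56
= 3920.

3920


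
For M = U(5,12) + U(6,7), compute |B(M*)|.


(M1+M2)* = M1* + M2*.
M1* = U(7,12), bases: C(12,7) = 792.
M2* = U(1,7), bases: C(7,1) = 7.
|B(M*)| = 792 * 7 = 5544.

5544


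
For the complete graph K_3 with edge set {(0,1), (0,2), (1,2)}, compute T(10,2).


T(K_3; x,y) = x^2 + x + y.
T(10,2) = 100 + 10 + 2 = 112.

112


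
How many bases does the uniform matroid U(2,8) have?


Bases of U(2,8) are all 2-element subsets of the 8-element ground set.
Number of bases = C(8,2).
C(8,2) = 8! / (2! * 6!) = 28.

28


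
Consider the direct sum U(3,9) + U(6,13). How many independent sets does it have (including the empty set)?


For a direct sum, |I(M1+M2)| = |I(M1)| * |I(M2)|.
|I(U(3,9))| = sum C(9,k) for k=0..3 = 130.
|I(U(6,13))| = sum C(13,k) for k=0..6 = 4096.
Total = 130 * 4096 = 532480.

532480


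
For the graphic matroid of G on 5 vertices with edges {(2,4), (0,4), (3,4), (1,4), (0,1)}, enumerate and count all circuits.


A circuit in a graphic matroid = edge set of a simple cycle.
G has 5 vertices and 5 edges.
Enumerating all minimal edge subsets forming cycles...
Total circuits found: 1.

1


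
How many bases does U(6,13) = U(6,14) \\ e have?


Deleting e from U(6,14) gives U(6,13) since n > r.
Bases of U(6,13) = (13 choose 6) = 1716.

1716


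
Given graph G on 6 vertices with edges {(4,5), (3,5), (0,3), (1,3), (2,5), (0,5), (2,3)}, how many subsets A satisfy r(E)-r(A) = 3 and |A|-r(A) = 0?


R(x,y) = sum over A in 2^E of x^(r(E)-r(A)) * y^(|A|-r(A)).
G has 6 vertices, 7 edges. r(E) = 5.
Enumerate all 2^7 = 128 subsets.
Count subsets with r(E)-r(A)=3 and |A|-r(A)=0: 21.

21


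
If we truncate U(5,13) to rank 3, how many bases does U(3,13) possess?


Truncating U(5,13) to rank 3 gives U(3,13).
Bases of U(3,13) are all 3-element subsets of 13 elements.
Number of bases = C(13,3) = (13 * 12 * 11) / (1 * 2 * 3) = 286.

286


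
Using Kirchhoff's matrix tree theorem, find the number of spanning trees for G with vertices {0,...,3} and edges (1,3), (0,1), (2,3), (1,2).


By Kirchhoff's matrix tree theorem, the number of spanning trees equals
the determinant of any cofactor of the Laplacian matrix L.
G has 4 vertices and 4 edges.
Computing the (3 x 3) cofactor determinant gives 3.

3


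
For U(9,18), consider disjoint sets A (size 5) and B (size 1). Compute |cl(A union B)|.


|A union B| = 5 + 1 = 6 (disjoint).
In U(9,18), cl(S) = S if |S| < 9, else cl(S) = E.
Since 6 < 9, cl(A union B) = A union B.
|cl(A union B)| = 6.

6


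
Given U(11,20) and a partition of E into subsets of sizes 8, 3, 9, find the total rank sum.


r(Ai) = min(|Ai|, 11) for each part.
Sum = min(8,11) + min(3,11) + min(9,11)
    = 8 + 3 + 9
    = 20.

20


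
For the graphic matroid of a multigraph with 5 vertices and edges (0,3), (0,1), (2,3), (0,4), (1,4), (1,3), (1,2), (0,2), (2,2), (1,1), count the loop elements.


In a graphic matroid, a loop is a self-loop edge (u,u) with rank 0.
Examining all 10 edges for self-loops...
Self-loops found: (2,2), (1,1)
Number of loops = 2.

2


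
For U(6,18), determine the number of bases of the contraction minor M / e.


Contracting e from U(6,18) gives U(5,17).
Bases of U(5,17) = C(17,5) = 17! / (5! * 12!) = 6188.

6188


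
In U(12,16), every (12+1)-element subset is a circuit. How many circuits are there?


In U(12,16), circuits are the (13)-element subsets.
Any set of 13 elements is dependent, and removing any one element gives
an independent set of size 12, so it is a minimal dependent set.
Number of circuits = C(16,13) = 16! / (13! * 3!) = 560.

560


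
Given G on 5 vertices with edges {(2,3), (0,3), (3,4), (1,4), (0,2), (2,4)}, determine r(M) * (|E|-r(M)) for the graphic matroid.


r(M) = |V| - c = 5 - 1 = 4.
nullity = |E| - r(M) = 6 - 4 = 2.
Product = 4 * 2 = 8.

8


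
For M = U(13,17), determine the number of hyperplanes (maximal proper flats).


Hyperplanes of U(13,17) are flats of rank 12.
In a uniform matroid, these are exactly the (12)-element subsets.
Count = C(17,12) = 6188.

6188


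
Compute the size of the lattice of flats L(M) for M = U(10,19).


Flats of U(10,19): every subset of size < 10 is a flat, plus E itself.
Count = (19 choose 0) + (19 choose 1) + (19 choose 2) + (19 choose 3) + (19 choose 4) + (19 choose 5) + (19 choose 6) + (19 choose 7) + (19 choose 8) + (19 choose 9) + 1
     = 1 + 19 + 171 + 969 + 3876 + 11628 + 27132 + 50388 + 75582 + 92378 + 1
     = 262145.

262145


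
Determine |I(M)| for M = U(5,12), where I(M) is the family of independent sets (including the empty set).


Independent sets of U(5,12) are all subsets of size <= 5.
Count = C(12,0) + C(12,1) + C(12,2) + C(12,3) + C(12,4) + C(12,5)
     = 1 + 12 + 66 + 220 + 495 + 792
     = 1586.

1586


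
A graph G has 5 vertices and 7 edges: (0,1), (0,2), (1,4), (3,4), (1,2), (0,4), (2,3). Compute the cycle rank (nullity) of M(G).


Cycle rank (nullity) = |E| - r(M) = |E| - (|V| - c).
|E| = 7, |V| = 5, c = 1.
Nullity = 7 - (5 - 1) = 7 - 4 = 3.

3


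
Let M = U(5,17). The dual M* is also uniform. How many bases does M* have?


The dual of U(r,n) is U(n-r, n) = U(12,17).
Bases of U(12,17) are all (12)-element subsets.
|B(M*)| = (17 choose 12) = 6188.

6188


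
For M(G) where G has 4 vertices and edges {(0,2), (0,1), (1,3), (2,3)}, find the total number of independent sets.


An independent set in a graphic matroid is an acyclic edge subset.
G has 4 vertices and 4 edges.
Enumerate all 2^4 = 16 subsets, checking for acyclicity.
Total independent sets = 15.

15


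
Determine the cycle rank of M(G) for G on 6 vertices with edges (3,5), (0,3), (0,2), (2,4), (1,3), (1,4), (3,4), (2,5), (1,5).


Cycle rank (nullity) = |E| - r(M) = |E| - (|V| - c).
|E| = 9, |V| = 6, c = 1.
Nullity = 9 - (6 - 1) = 9 - 5 = 4.

4


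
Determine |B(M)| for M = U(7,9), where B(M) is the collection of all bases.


Bases of U(7,9) are all 7-element subsets of the 9-element ground set.
Number of bases = C(9,7).
C(9,7) = 9! / (7! * 2!) = 36.

36


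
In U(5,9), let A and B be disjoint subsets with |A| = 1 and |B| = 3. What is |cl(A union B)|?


|A union B| = 1 + 3 = 4 (disjoint).
In U(5,9), cl(S) = S if |S| < 5, else cl(S) = E.
Since 4 < 5, cl(A union B) = A union B.
|cl(A union B)| = 4.

4


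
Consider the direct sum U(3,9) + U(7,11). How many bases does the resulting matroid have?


Bases of a direct sum M1 + M2: |B| = |B(M1)| * |B(M2)|.
|B(U(3,9))| = C(9,3) = 84.
|B(U(7,11))| = C(11,7) = 330.
Total bases = 84 * 330 = 27720.

27720


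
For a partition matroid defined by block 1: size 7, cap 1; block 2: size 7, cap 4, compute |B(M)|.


A basis picks exactly ci elements from block i.
Number of bases = product of C(|Si|, ci).
= C(7,1) * C(7,4)
= 7 * 35
= 245.

245


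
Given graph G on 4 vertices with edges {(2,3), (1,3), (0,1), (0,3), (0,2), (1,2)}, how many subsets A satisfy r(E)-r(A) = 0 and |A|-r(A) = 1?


R(x,y) = sum over A in 2^E of x^(r(E)-r(A)) * y^(|A|-r(A)).
G has 4 vertices, 6 edges. r(E) = 3.
Enumerate all 2^6 = 64 subsets.
Count subsets with r(E)-r(A)=0 and |A|-r(A)=1: 15.

15


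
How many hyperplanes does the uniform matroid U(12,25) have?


Hyperplanes of U(12,25) are flats of rank 11.
In a uniform matroid, these are exactly the (11)-element subsets.
Count = C(25,11) = 25! / (11! * 14!) = 4457400.

4457400


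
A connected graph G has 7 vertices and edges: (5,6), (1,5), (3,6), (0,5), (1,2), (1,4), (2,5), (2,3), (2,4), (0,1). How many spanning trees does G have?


By Kirchhoff's matrix tree theorem, the number of spanning trees equals
the determinant of any cofactor of the Laplacian matrix L.
G has 7 vertices and 10 edges.
Computing the (6 x 6) cofactor determinant gives 75.

75


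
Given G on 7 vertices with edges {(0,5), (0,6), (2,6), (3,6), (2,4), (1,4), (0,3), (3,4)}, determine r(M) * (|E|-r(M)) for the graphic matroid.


r(M) = |V| - c = 7 - 1 = 6.
nullity = |E| - r(M) = 8 - 6 = 2.
Product = 6 * 2 = 12.

12


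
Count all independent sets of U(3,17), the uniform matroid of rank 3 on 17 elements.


Independent sets of U(3,17) are all subsets of size <= 3.
Count = (17 choose 0) + (17 choose 1) + (17 choose 2) + (17 choose 3)
     = 1 + 17 + 136 + 680
     = 834.

834


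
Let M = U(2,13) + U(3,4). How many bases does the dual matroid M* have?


(M1+M2)* = M1* + M2*.
M1* = U(11,13), bases: C(13,11) = 78.
M2* = U(1,4), bases: C(4,1) = 4.
|B(M*)| = 78 * 4 = 312.

312


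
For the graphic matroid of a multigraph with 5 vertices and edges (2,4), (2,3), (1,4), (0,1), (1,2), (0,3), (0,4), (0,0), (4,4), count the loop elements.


In a graphic matroid, a loop is a self-loop edge (u,u) with rank 0.
Examining all 9 edges for self-loops...
Self-loops found: (0,0), (4,4)
Number of loops = 2.

2


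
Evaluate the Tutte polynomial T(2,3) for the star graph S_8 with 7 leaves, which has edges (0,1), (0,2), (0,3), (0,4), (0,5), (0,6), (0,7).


A star on 8 vertices is a tree with 7 edges.
T(x,y) = x^(7) for any tree.
T(2,3) = 2^7 = 128.

128


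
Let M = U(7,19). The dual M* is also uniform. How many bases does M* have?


The dual of U(r,n) is U(n-r, n) = U(12,19).
Bases of U(12,19) are all (12)-element subsets.
|B(M*)| = C(19,12) = 19! / (12! * 7!) = 50388.

50388


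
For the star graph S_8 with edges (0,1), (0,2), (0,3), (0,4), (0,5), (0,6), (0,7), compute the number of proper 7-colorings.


P(tree, k) = k * (k-1)^(7) for any tree on 8 vertices.
P(7) = 7 * 6^7 = 7 * 279936 = 1959552.

1959552


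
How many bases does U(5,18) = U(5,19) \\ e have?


Deleting e from U(5,19) gives U(5,18) since n > r.
Bases of U(5,18) = C(18,5) = 8568.

8568


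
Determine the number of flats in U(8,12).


Flats of U(8,12): every subset of size < 8 is a flat, plus E itself.
Count = C(12,0) + C(12,1) + C(12,2) + C(12,3) + C(12,4) + C(12,5) + C(12,6) + C(12,7) + 1
     = 1 + 12 + 66 + 220 + 495 + 792 + 924 + 792 + 1
     = 3303.

3303


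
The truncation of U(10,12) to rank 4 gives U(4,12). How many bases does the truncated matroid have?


Truncating U(10,12) to rank 4 gives U(4,12).
Bases of U(4,12) are all 4-element subsets of 12 elements.
Number of bases = C(12,4) = 12! / (4! * 8!) = 495.

495


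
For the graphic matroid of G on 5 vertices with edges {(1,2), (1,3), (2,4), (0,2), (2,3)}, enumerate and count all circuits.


A circuit in a graphic matroid = edge set of a simple cycle.
G has 5 vertices and 5 edges.
Enumerating all minimal edge subsets forming cycles...
Total circuits found: 1.

1


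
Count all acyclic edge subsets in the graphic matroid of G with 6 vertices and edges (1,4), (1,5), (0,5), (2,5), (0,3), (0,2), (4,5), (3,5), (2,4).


An independent set in a graphic matroid is an acyclic edge subset.
G has 6 vertices and 9 edges.
Enumerate all 2^9 = 512 subsets, checking for acyclicity.
Total independent sets = 280.

280


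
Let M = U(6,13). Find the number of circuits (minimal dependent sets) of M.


In U(6,13), circuits are the (7)-element subsets.
Any set of 7 elements is dependent, and removing any one element gives
an independent set of size 6, so it is a minimal dependent set.
Number of circuits = C(13,7) = 13! / (7! * 6!) = 1716.

1716


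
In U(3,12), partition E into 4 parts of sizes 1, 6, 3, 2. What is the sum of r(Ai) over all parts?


r(Ai) = min(|Ai|, 3) for each part.
Sum = min(1,3) + min(6,3) + min(3,3) + min(2,3)
    = 1 + 3 + 3 + 2
    = 9.

9


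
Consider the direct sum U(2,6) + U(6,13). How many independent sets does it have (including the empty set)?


For a direct sum, |I(M1+M2)| = |I(M1)| * |I(M2)|.
|I(U(2,6))| = sum C(6,k) for k=0..2 = 22.
|I(U(6,13))| = sum C(13,k) for k=0..6 = 4096.
Total = 22 * 4096 = 90112.

90112


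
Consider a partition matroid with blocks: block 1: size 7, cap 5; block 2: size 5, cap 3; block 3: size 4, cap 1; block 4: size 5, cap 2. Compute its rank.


Rank of a partition matroid = sum of min(|Si|, ci) for each block.
= min(7,5) + min(5,3) + min(4,1) + min(5,2)
= 5 + 3 + 1 + 2
= 11.

11


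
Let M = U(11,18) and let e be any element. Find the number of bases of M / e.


Contracting e from U(11,18) gives U(10,17).
Bases of U(10,17) = (17 choose 10) = 19448.

19448


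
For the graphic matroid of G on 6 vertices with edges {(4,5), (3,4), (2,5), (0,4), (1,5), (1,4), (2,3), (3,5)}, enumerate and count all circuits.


A circuit in a graphic matroid = edge set of a simple cycle.
G has 6 vertices and 8 edges.
Enumerating all minimal edge subsets forming cycles...
Total circuits found: 6.

6


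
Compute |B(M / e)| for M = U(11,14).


Contracting e from U(11,14) gives U(10,13).
Bases of U(10,13) = (13 choose 10) = 286.

286


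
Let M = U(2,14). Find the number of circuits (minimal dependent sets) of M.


In U(2,14), circuits are the (3)-element subsets.
Any set of 3 elements is dependent, and removing any one element gives
an independent set of size 2, so it is a minimal dependent set.
Number of circuits = (14 choose 3) = 364.

364


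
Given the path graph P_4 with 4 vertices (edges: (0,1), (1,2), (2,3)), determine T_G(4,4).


A path on 4 vertices is a tree with 3 edges.
T(x,y) = x^(3) for any tree.
T(4,4) = 4^3 = 64.

64


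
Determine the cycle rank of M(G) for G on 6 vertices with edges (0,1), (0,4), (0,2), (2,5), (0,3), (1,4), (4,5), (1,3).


Cycle rank (nullity) = |E| - r(M) = |E| - (|V| - c).
|E| = 8, |V| = 6, c = 1.
Nullity = 8 - (6 - 1) = 8 - 5 = 3.

3


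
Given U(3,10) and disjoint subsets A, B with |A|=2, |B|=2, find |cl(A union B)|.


|A union B| = 2 + 2 = 4 (disjoint).
In U(3,10), cl(S) = S if |S| < 3, else cl(S) = E.
Since 4 >= 3, cl(A union B) = E.
|cl(A union B)| = 10.

10


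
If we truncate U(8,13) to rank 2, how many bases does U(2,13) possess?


Truncating U(8,13) to rank 2 gives U(2,13).
Bases of U(2,13) are all 2-element subsets of 13 elements.
Number of bases = C(13,2) = 13! / (2! * 11!) = 78.

78


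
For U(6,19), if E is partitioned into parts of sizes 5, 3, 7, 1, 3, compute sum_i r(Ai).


r(Ai) = min(|Ai|, 6) for each part.
Sum = min(5,6) + min(3,6) + min(7,6) + min(1,6) + min(3,6)
    = 5 + 3 + 6 + 1 + 3
    = 18.

18


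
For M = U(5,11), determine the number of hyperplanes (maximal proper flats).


Hyperplanes of U(5,11) are flats of rank 4.
In a uniform matroid, these are exactly the (4)-element subsets.
Count = C(11,4) = 11! / (4! * 7!) = 330.

330


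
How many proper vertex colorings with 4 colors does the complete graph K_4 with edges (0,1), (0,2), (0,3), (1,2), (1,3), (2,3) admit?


P(K_4, k) = k(k-1)(k-2)...(k-3).
P(4) = (4) * (3) * (2) * (1) = 24.

24


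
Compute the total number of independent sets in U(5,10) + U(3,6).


For a direct sum, |I(M1+M2)| = |I(M1)| * |I(M2)|.
|I(U(5,10))| = sum C(10,k) for k=0..5 = 638.
|I(U(3,6))| = sum C(6,k) for k=0..3 = 42.
Total = 638 * 42 = 26796.

26796


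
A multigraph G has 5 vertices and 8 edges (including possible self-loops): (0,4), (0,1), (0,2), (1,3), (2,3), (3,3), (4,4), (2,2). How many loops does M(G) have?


In a graphic matroid, a loop is a self-loop edge (u,u) with rank 0.
Examining all 8 edges for self-loops...
Self-loops found: (3,3), (4,4), (2,2)
Number of loops = 3.

3


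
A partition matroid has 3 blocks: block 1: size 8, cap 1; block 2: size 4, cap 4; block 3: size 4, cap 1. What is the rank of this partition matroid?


Rank of a partition matroid = sum of min(|Si|, ci) for each block.
= min(8,1) + min(4,4) + min(4,1)
= 1 + 4 + 1
= 6.

6


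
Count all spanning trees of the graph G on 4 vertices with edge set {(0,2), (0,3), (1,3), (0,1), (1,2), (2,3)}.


By Kirchhoff's matrix tree theorem, the number of spanning trees equals
the determinant of any cofactor of the Laplacian matrix L.
G has 4 vertices and 6 edges.
Computing the (3 x 3) cofactor determinant gives 16.

16


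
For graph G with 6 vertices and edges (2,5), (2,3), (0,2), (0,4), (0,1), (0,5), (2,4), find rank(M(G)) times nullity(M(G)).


r(M) = |V| - c = 6 - 1 = 5.
nullity = |E| - r(M) = 7 - 5 = 2.
Product = 5 * 2 = 10.

10


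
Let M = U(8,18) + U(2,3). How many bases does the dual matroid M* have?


(M1+M2)* = M1* + M2*.
M1* = U(10,18), bases: C(18,10) = 43758.
M2* = U(1,3), bases: C(3,1) = 3.
|B(M*)| = 43758 * 3 = 131274.

131274


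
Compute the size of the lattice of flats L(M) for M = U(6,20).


Flats of U(6,20): every subset of size < 6 is a flat, plus E itself.
Count = (20 choose 0) + (20 choose 1) + (20 choose 2) + (20 choose 3) + (20 choose 4) + (20 choose 5) + 1
     = 1 + 20 + 190 + 1140 + 4845 + 15504 + 1
     = 21701.

21701


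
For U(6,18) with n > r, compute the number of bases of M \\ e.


Deleting e from U(6,18) gives U(6,17) since n > r.
Bases of U(6,17) = C(17,6) = 17! / (6! * 11!) = 12376.

12376


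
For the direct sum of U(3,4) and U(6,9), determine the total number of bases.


Bases of a direct sum M1 + M2: |B| = |B(M1)| * |B(M2)|.
|B(U(3,4))| = C(4,3) = 4.
|B(U(6,9))| = C(9,6) = 84.
Total bases = 4 * 84 = 336.

336


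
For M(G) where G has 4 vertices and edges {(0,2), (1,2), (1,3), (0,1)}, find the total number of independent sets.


An independent set in a graphic matroid is an acyclic edge subset.
G has 4 vertices and 4 edges.
Enumerate all 2^4 = 16 subsets, checking for acyclicity.
Total independent sets = 14.

14


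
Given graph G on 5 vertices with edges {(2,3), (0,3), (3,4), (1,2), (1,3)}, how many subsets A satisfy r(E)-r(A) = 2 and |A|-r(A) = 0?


R(x,y) = sum over A in 2^E of x^(r(E)-r(A)) * y^(|A|-r(A)).
G has 5 vertices, 5 edges. r(E) = 4.
Enumerate all 2^5 = 32 subsets.
Count subsets with r(E)-r(A)=2 and |A|-r(A)=0: 10.

10


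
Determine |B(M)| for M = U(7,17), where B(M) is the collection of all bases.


Bases of U(7,17) are all 7-element subsets of the 17-element ground set.
Number of bases = C(17,7).
C(17,7) = 17! / (7! * 10!) = 19448.

19448


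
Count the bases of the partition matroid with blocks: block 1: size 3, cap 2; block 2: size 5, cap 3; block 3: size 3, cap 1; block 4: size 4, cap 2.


A basis picks exactly ci elements from block i.
Number of bases = product of C(|Si|, ci).
= C(3,2) * C(5,3) * C(3,1) * C(4,2)
= 3 * 10 * 3 * 6
= 540.

540


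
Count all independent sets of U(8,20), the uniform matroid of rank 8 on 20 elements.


Independent sets of U(8,20) are all subsets of size <= 8.
Count = C(20,0) + C(20,1) + C(20,2) + C(20,3) + C(20,4) + C(20,5) + C(20,6) + C(20,7) + C(20,8)
     = 1 + 20 + 190 + 1140 + 4845 + 15504 + 38760 + 77520 + 125970
     = 263950.

263950


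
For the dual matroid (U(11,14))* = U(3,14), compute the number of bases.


The dual of U(r,n) is U(n-r, n) = U(3,14).
Bases of U(3,14) are all (3)-element subsets.
|B(M*)| = C(14,3) = (14 * 13 * 12) / (1 * 2 * 3) = 364.

364


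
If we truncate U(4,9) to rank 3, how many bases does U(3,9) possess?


Truncating U(4,9) to rank 3 gives U(3,9).
Bases of U(3,9) are all 3-element subsets of 9 elements.
Number of bases = C(9,3) = (9 * 8 * 7) / (1 * 2 * 3) = 84.

84


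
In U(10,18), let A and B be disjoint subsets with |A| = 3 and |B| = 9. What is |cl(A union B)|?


|A union B| = 3 + 9 = 12 (disjoint).
In U(10,18), cl(S) = S if |S| < 10, else cl(S) = E.
Since 12 >= 10, cl(A union B) = E.
|cl(A union B)| = 18.

18


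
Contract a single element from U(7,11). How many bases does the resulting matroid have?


Contracting e from U(7,11) gives U(6,10).
Bases of U(6,10) = (10 choose 6) = 210.

210


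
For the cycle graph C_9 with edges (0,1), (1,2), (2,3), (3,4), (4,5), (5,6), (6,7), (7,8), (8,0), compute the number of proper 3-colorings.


P(C_9, k) = (k-1)^9 + (-1)^9*(k-1).
P(3) = (2)^9 - 2
= 512 - 2 = 510.

510


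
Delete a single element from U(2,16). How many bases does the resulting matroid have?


Deleting e from U(2,16) gives U(2,15) since n > r.
Bases of U(2,15) = (15 choose 2) = 105.

105


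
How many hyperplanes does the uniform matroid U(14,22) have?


Hyperplanes of U(14,22) are flats of rank 13.
In a uniform matroid, these are exactly the (13)-element subsets.
Count = C(22,13) = 497420.

497420


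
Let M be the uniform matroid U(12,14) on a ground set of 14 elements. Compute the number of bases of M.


Bases of U(12,14) are all 12-element subsets of the 14-element ground set.
Number of bases = C(14,12).
C(14,12) = 14! / (12! * 2!) = 91.

91


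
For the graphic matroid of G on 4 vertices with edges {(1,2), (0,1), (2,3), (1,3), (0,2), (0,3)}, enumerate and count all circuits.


A circuit in a graphic matroid = edge set of a simple cycle.
G has 4 vertices and 6 edges.
Enumerating all minimal edge subsets forming cycles...
Total circuits found: 7.

7


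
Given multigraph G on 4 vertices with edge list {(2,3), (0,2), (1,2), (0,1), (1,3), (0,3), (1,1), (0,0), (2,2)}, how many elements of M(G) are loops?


In a graphic matroid, a loop is a self-loop edge (u,u) with rank 0.
Examining all 9 edges for self-loops...
Self-loops found: (1,1), (0,0), (2,2)
Number of loops = 3.

3


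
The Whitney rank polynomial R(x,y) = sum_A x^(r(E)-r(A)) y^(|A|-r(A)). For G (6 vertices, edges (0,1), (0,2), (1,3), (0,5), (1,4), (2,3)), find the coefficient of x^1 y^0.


R(x,y) = sum over A in 2^E of x^(r(E)-r(A)) * y^(|A|-r(A)).
G has 6 vertices, 6 edges. r(E) = 5.
Enumerate all 2^6 = 64 subsets.
Count subsets with r(E)-r(A)=1 and |A|-r(A)=0: 14.

14


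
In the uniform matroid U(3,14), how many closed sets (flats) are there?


Flats of U(3,14): every subset of size < 3 is a flat, plus E itself.
Count = (14 choose 0) + (14 choose 1) + (14 choose 2) + 1
     = 1 + 14 + 91 + 1
     = 107.

107


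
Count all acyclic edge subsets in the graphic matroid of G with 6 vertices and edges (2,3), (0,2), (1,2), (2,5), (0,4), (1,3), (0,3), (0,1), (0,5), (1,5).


An independent set in a graphic matroid is an acyclic edge subset.
G has 6 vertices and 10 edges.
Enumerate all 2^10 = 1024 subsets, checking for acyclicity.
Total independent sets = 396.

396


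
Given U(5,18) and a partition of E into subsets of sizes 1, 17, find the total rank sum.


r(Ai) = min(|Ai|, 5) for each part.
Sum = min(1,5) + min(17,5)
    = 1 + 5
    = 6.

6


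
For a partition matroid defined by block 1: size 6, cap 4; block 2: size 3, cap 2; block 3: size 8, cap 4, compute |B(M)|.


A basis picks exactly ci elements from block i.
Number of bases = product of C(|Si|, ci).
= C(6,4) * C(3,2) * C(8,4)
= 15 * 3 * 70
= 3150.

3150


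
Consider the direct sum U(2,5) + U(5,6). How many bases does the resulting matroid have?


Bases of a direct sum M1 + M2: |B| = |B(M1)| * |B(M2)|.
|B(U(2,5))| = C(5,2) = 10.
|B(U(5,6))| = C(6,5) = 6.
Total bases = 10 * 6 = 60.

60


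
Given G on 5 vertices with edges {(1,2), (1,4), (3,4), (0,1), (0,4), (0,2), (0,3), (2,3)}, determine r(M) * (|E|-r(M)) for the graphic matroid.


r(M) = |V| - c = 5 - 1 = 4.
nullity = |E| - r(M) = 8 - 4 = 4.
Product = 4 * 4 = 16.

16


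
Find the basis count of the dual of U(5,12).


The dual of U(r,n) is U(n-r, n) = U(7,12).
Bases of U(7,12) are all (7)-element subsets.
|B(M*)| = (12 choose 7) = 792.

792


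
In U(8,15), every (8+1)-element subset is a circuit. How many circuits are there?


In U(8,15), circuits are the (9)-element subsets.
Any set of 9 elements is dependent, and removing any one element gives
an independent set of size 8, so it is a minimal dependent set.
Number of circuits = (15 choose 9) = 5005.

5005


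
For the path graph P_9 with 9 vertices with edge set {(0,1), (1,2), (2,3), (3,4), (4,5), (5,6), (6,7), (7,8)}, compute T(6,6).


A path on 9 vertices is a tree with 8 edges.
T(x,y) = x^(8) for any tree.
T(6,6) = 6^8 = 1679616.

1679616


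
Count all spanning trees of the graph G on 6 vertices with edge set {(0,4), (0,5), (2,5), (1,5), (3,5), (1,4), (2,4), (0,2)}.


By Kirchhoff's matrix tree theorem, the number of spanning trees equals
the determinant of any cofactor of the Laplacian matrix L.
G has 6 vertices and 8 edges.
Computing the (5 x 5) cofactor determinant gives 24.

24


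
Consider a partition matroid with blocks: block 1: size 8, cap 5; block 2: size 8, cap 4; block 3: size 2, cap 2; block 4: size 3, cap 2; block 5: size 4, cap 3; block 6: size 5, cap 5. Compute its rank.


Rank of a partition matroid = sum of min(|Si|, ci) for each block.
= min(8,5) + min(8,4) + min(2,2) + min(3,2) + min(4,3) + min(5,5)
= 5 + 4 + 2 + 2 + 3 + 5
= 21.

21


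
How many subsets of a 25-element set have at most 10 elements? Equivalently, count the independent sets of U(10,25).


Independent sets of U(10,25) are all subsets of size <= 10.
Count = (25 choose 0) + (25 choose 1) + (25 choose 2) + (25 choose 3) + (25 choose 4) + (25 choose 5) + (25 choose 6) + (25 choose 7) + (25 choose 8) + (25 choose 9) + (25 choose 10)
     = 1 + 25 + 300 + 2300 + 12650 + 53130 + 177100 + 480700 + 1081575 + 2042975 + 3268760
     = 7119516.

7119516


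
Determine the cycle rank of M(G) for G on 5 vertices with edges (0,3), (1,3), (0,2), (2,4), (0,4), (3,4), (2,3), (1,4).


Cycle rank (nullity) = |E| - r(M) = |E| - (|V| - c).
|E| = 8, |V| = 5, c = 1.
Nullity = 8 - (5 - 1) = 8 - 4 = 4.

4


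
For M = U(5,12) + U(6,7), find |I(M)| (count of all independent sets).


For a direct sum, |I(M1+M2)| = |I(M1)| * |I(M2)|.
|I(U(5,12))| = sum C(12,k) for k=0..5 = 1586.
|I(U(6,7))| = sum C(7,k) for k=0..6 = 127.
Total = 1586 * 127 = 201422.

201422


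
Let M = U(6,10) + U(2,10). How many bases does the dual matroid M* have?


(M1+M2)* = M1* + M2*.
M1* = U(4,10), bases: C(10,4) = 210.
M2* = U(8,10), bases: C(10,8) = 45.
|B(M*)| = 210 * 45 = 9450.

9450


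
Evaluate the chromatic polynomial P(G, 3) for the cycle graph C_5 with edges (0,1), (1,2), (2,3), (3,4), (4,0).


P(C_5, k) = (k-1)^5 + (-1)^5*(k-1).
P(3) = (2)^5 - 2
= 32 - 2 = 30.

30


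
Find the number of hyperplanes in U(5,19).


Hyperplanes of U(5,19) are flats of rank 4.
In a uniform matroid, these are exactly the (4)-element subsets.
Count = (19 choose 4) = 3876.

3876


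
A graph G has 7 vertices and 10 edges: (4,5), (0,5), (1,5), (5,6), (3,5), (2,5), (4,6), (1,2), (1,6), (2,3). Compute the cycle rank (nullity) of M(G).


Cycle rank (nullity) = |E| - r(M) = |E| - (|V| - c).
|E| = 10, |V| = 7, c = 1.
Nullity = 10 - (7 - 1) = 10 - 6 = 4.

4


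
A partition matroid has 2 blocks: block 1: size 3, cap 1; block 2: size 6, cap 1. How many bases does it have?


A basis picks exactly ci elements from block i.
Number of bases = product of C(|Si|, ci).
= C(3,1) * C(6,1)
= 3 * 6
= 18.

18


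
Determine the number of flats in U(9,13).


Flats of U(9,13): every subset of size < 9 is a flat, plus E itself.
Count = C(13,0) + C(13,1) + C(13,2) + C(13,3) + C(13,4) + C(13,5) + C(13,6) + C(13,7) + C(13,8) + 1
     = 1 + 13 + 78 + 286 + 715 + 1287 + 1716 + 1716 + 1287 + 1
     = 7100.

7100


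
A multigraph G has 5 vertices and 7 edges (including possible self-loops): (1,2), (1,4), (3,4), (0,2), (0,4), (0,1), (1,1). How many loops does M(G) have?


In a graphic matroid, a loop is a self-loop edge (u,u) with rank 0.
Examining all 7 edges for self-loops...
Self-loops found: (1,1)
Number of loops = 1.

1


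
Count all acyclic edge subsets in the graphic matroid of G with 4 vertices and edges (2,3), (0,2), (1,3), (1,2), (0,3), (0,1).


An independent set in a graphic matroid is an acyclic edge subset.
G has 4 vertices and 6 edges.
Enumerate all 2^6 = 64 subsets, checking for acyclicity.
Total independent sets = 38.

38


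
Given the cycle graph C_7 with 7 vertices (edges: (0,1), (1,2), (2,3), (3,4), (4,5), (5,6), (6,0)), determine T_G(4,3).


T(C_7; x,y) = x + x^2 + ... + x^(6) + y.
T(4,3) = 4^1 + 4^2 + 4^3 + 4^4 + 4^5 + 4^6 + 3
= 4 + 16 + 64 + 256 + 1024 + 4096 + 3
= 5463.

5463


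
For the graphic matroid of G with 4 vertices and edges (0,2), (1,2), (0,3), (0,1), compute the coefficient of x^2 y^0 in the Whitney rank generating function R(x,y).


R(x,y) = sum over A in 2^E of x^(r(E)-r(A)) * y^(|A|-r(A)).
G has 4 vertices, 4 edges. r(E) = 3.
Enumerate all 2^4 = 16 subsets.
Count subsets with r(E)-r(A)=2 and |A|-r(A)=0: 4.

4


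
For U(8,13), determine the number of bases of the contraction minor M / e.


Contracting e from U(8,13) gives U(7,12).
Bases of U(7,12) = C(12,7) = 792.

792


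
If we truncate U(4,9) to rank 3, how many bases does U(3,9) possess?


Truncating U(4,9) to rank 3 gives U(3,9).
Bases of U(3,9) are all 3-element subsets of 9 elements.
Number of bases = C(9,3) = 9! / (3! * 6!) = 84.

84


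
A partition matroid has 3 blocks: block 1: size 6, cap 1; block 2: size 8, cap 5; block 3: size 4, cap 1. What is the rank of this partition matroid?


Rank of a partition matroid = sum of min(|Si|, ci) for each block.
= min(6,1) + min(8,5) + min(4,1)
= 1 + 5 + 1
= 7.

7


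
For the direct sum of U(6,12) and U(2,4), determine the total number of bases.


Bases of a direct sum M1 + M2: |B| = |B(M1)| * |B(M2)|.
|B(U(6,12))| = C(12,6) = 924.
|B(U(2,4))| = C(4,2) = 6.
Total bases = 924 * 6 = 5544.

5544


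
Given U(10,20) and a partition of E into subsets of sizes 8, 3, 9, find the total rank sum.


r(Ai) = min(|Ai|, 10) for each part.
Sum = min(8,10) + min(3,10) + min(9,10)
    = 8 + 3 + 9
    = 20.

20


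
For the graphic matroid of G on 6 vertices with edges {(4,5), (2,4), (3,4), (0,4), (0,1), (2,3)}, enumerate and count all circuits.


A circuit in a graphic matroid = edge set of a simple cycle.
G has 6 vertices and 6 edges.
Enumerating all minimal edge subsets forming cycles...
Total circuits found: 1.

1


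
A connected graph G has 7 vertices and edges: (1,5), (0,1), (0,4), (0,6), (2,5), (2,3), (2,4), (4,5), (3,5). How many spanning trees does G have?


By Kirchhoff's matrix tree theorem, the number of spanning trees equals
the determinant of any cofactor of the Laplacian matrix L.
G has 7 vertices and 9 edges.
Computing the (6 x 6) cofactor determinant gives 29.

29


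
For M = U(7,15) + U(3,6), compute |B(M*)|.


(M1+M2)* = M1* + M2*.
M1* = U(8,15), bases: C(15,8) = 6435.
M2* = U(3,6), bases: C(6,3) = 20.
|B(M*)| = 6435 * 20 = 128700.

128700


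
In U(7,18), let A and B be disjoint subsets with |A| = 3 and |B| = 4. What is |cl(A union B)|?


|A union B| = 3 + 4 = 7 (disjoint).
In U(7,18), cl(S) = S if |S| < 7, else cl(S) = E.
Since 7 >= 7, cl(A union B) = E.
|cl(A union B)| = 18.

18


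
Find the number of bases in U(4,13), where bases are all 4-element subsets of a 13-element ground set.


Bases of U(4,13) are all 4-element subsets of the 13-element ground set.
Number of bases = C(13,4).
(13 choose 4) = 715.

715


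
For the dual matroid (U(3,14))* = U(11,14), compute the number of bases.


The dual of U(r,n) is U(n-r, n) = U(11,14).
Bases of U(11,14) are all (11)-element subsets.
|B(M*)| = (14 choose 11) = 364.

364


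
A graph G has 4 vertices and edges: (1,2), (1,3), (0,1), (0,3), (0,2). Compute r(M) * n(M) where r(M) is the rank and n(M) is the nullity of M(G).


r(M) = |V| - c = 4 - 1 = 3.
nullity = |E| - r(M) = 5 - 3 = 2.
Product = 3 * 2 = 6.

6


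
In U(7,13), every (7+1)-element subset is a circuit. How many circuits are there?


In U(7,13), circuits are the (8)-element subsets.
Any set of 8 elements is dependent, and removing any one element gives
an independent set of size 7, so it is a minimal dependent set.
Number of circuits = C(13,8) = 1287.

1287


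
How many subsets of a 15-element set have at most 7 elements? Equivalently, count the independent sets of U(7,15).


Independent sets of U(7,15) are all subsets of size <= 7.
Count = C(15,0) + C(15,1) + C(15,2) + C(15,3) + C(15,4) + C(15,5) + C(15,6) + C(15,7)
     = 1 + 15 + 105 + 455 + 1365 + 3003 + 5005 + 6435
     = 16384.

16384


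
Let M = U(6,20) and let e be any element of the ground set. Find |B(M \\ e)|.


Deleting e from U(6,20) gives U(6,19) since n > r.
Bases of U(6,19) = C(19,6) = 19! / (6! * 13!) = 27132.

27132


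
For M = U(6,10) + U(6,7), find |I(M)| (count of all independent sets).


For a direct sum, |I(M1+M2)| = |I(M1)| * |I(M2)|.
|I(U(6,10))| = sum C(10,k) for k=0..6 = 848.
|I(U(6,7))| = sum C(7,k) for k=0..6 = 127.
Total = 848 * 127 = 107696.

107696


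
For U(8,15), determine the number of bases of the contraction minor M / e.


Contracting e from U(8,15) gives U(7,14).
Bases of U(7,14) = (14 choose 7) = 3432.

3432


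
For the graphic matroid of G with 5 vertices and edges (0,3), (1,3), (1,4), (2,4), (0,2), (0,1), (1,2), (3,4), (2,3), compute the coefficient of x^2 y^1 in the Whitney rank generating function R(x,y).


R(x,y) = sum over A in 2^E of x^(r(E)-r(A)) * y^(|A|-r(A)).
G has 5 vertices, 9 edges. r(E) = 4.
Enumerate all 2^9 = 512 subsets.
Count subsets with r(E)-r(A)=2 and |A|-r(A)=1: 7.

7


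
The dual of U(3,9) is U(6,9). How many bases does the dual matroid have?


The dual of U(r,n) is U(n-r, n) = U(6,9).
Bases of U(6,9) are all (6)-element subsets.
|B(M*)| = (9 choose 6) = 84.

84


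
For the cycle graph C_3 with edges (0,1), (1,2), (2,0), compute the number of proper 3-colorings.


P(C_3, k) = (k-1)^3 + (-1)^3*(k-1).
P(3) = (2)^3 - 2
= 8 - 2 = 6.

6


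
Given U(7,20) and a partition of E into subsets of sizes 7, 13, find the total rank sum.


r(Ai) = min(|Ai|, 7) for each part.
Sum = min(7,7) + min(13,7)
    = 7 + 7
    = 14.

14


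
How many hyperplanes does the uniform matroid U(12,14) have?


Hyperplanes of U(12,14) are flats of rank 11.
In a uniform matroid, these are exactly the (11)-element subsets.
Count = (14 choose 11) = 364.

364


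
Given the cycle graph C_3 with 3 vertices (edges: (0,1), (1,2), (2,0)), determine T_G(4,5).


T(C_3; x,y) = x + x^2 + ... + x^(2) + y.
T(4,5) = 4^1 + 4^2 + 5
= 4 + 16 + 5
= 25.

25


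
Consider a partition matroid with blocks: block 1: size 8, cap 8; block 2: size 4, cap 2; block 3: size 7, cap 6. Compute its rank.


Rank of a partition matroid = sum of min(|Si|, ci) for each block.
= min(8,8) + min(4,2) + min(7,6)
= 8 + 2 + 6
= 16.

16


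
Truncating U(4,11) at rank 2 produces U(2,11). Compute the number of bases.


Truncating U(4,11) to rank 2 gives U(2,11).
Bases of U(2,11) are all 2-element subsets of 11 elements.
Number of bases = (11 choose 2) = 55.

55


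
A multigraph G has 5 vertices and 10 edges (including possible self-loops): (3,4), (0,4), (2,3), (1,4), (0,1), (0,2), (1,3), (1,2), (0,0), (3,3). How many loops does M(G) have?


In a graphic matroid, a loop is a self-loop edge (u,u) with rank 0.
Examining all 10 edges for self-loops...
Self-loops found: (0,0), (3,3)
Number of loops = 2.

2


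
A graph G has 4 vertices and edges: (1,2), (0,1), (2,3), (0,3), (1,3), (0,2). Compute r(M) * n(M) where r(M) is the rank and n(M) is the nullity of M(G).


r(M) = |V| - c = 4 - 1 = 3.
nullity = |E| - r(M) = 6 - 3 = 3.
Product = 3 * 3 = 9.

9


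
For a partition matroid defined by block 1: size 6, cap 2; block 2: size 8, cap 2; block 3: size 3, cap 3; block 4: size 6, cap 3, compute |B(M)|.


A basis picks exactly ci elements from block i.
Number of bases = product of C(|Si|, ci).
= C(6,2) * C(8,2) * C(3,3) * C(6,3)
= 15 * 28 * 1 * 20
= 8400.

8400


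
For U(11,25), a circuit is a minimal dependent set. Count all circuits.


In U(11,25), circuits are the (12)-element subsets.
Any set of 12 elements is dependent, and removing any one element gives
an independent set of size 11, so it is a minimal dependent set.
Number of circuits = C(25,12) = 5200300.

5200300


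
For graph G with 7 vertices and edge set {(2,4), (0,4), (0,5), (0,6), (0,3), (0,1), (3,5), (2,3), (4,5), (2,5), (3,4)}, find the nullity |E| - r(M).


Cycle rank (nullity) = |E| - r(M) = |E| - (|V| - c).
|E| = 11, |V| = 7, c = 1.
Nullity = 11 - (7 - 1) = 11 - 6 = 5.

5


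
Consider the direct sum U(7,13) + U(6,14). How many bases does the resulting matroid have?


Bases of a direct sum M1 + M2: |B| = |B(M1)| * |B(M2)|.
|B(U(7,13))| = C(13,7) = 1716.
|B(U(6,14))| = C(14,6) = 3003.
Total bases = 1716 * 3003 = 5153148.

5153148


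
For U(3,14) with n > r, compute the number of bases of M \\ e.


Deleting e from U(3,14) gives U(3,13) since n > r.
Bases of U(3,13) = (13 choose 3) = 286.

286


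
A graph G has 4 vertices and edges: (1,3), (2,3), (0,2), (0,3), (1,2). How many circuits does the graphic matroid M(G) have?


A circuit in a graphic matroid = edge set of a simple cycle.
G has 4 vertices and 5 edges.
Enumerating all minimal edge subsets forming cycles...
Total circuits found: 3.

3
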